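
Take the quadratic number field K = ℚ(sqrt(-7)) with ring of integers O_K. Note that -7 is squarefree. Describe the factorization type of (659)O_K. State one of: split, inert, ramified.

-7 mod 4 = 1, hence disc K = -7 and O_K = ℤ[(1+√-7)/2].
Since gcd(659, -7) = 1 the prime 659 does not ramify.
Euler's criterion: (-7)^329 mod 659 = 1. Thus (-7|659) = 1.
(-7/659) = 1, so 659 splits.

659 splits in O_K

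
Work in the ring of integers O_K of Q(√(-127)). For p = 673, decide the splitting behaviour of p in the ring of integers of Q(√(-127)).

split — (673) = 𝔭₁𝔭₂ with 𝔭₁ ≠ 𝔭₂

d = -127 ≡ 1 (mod 4), so O_K = ℤ[(1+√-127)/2] and disc(K) = d = -127.
disc(K) = -127 is not divisible by 673; 673 is unramified.
Legendre symbol by Euler's criterion: (-127/673) ≡ (-127)^336 ≡ 1 (mod 673), i.e. (-127/673) = 1.
(-127/673) = 1, so 673 splits.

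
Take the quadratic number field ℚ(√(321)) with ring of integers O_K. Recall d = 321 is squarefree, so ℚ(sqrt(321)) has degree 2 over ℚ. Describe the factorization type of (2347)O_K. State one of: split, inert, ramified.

d = 321 ≡ 1 (mod 4), so O_K = ℤ[(1+√321)/2] and disc(K) = d = 321.
Since gcd(2347, 321) = 1 the prime 2347 does not ramify.
Compute (321/2347) via Euler: 321^((2347-1)/2) mod 2347 = 1, so (321/2347) = 1.
d is a quadratic residue mod p, hence 2347 splits in O_K.

2347 splits in O_K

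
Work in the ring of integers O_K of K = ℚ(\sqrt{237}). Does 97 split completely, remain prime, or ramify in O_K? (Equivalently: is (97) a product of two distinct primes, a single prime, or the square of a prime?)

Since 237 ≡ 1 mod 4, the ring of integers is ℤ[(1+√237)/2] with discriminant 237.
disc(K) = 237 is not divisible by 97; 97 is unramified.
(237/97) = 43^48 mod 97 = 1, giving Legendre symbol 1.
(237/97) = 1, so 97 splits.

p splits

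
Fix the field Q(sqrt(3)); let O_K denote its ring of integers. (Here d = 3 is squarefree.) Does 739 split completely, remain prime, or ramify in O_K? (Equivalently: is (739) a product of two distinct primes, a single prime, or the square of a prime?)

inert

3 mod 4 = 3, hence disc K = 4·3 = 12 and O_K = ℤ[√3].
Since gcd(739, 12) = 1 the prime 739 does not ramify.
Euler's criterion: 3^369 mod 739 = 738. Thus (3|739) = -1.
d is a non-residue mod p, hence 739 remains inert in O_K.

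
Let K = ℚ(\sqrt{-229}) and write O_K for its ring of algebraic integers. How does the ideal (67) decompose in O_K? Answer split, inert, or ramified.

d = -229 ≡ 3 (mod 4), so O_K = ℤ[√-229] and disc(K) = 4d = -916.
Since gcd(67, -916) = 1 the prime 67 does not ramify.
Legendre symbol by Euler's criterion: (-229/67) ≡ (-229)^33 ≡ 1 (mod 67), i.e. (-229/67) = 1.
Legendre symbol 1 ⇒ 67 is split.

p splits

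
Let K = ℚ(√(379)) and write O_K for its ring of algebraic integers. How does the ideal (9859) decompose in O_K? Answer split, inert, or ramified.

d = 379 ≡ 3 (mod 4), so O_K = ℤ[√379] and disc(K) = 4d = 1516.
disc(K) = 1516 is not divisible by 9859; 9859 is unramified.
Euler's criterion: 379^4929 mod 9859 = 9858. Thus (379|9859) = -1.
Legendre symbol -1 ⇒ 9859 is inert.

remains prime (inert)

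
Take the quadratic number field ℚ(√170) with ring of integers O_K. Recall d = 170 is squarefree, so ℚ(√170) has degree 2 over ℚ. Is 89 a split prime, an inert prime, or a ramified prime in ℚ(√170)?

d = 170 ≡ 2 (mod 4), so O_K = ℤ[√170] and disc(K) = 4d = 680.
Since gcd(89, 680) = 1 the prime 89 does not ramify.
Euler's criterion: 170^44 mod 89 = 1. Thus (170|89) = 1.
Legendre symbol 1 ⇒ 89 is split.

89 splits in O_K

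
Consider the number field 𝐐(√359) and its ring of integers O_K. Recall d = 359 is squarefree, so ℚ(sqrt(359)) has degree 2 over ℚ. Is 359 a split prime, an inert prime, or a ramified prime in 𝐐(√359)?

d = 359 ≡ 3 (mod 4), so O_K = ℤ[√359] and disc(K) = 4d = 1436.
disc(K) = 1436 = 359·4, so p = 359 is ramified.

ramifies in O_K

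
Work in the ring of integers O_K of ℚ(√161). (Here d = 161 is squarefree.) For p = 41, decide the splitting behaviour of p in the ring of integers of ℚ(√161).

p is inert

161 mod 4 = 1, hence disc K = 161 and O_K = ℤ[(1+√161)/2].
41 ∤ 161, so 41 is unramified.
Euler's criterion: 161^20 mod 41 = 40. Thus (161|41) = -1.
Legendre symbol -1 ⇒ 41 is inert.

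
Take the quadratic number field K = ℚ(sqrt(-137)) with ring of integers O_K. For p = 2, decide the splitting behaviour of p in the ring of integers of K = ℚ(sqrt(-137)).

p ramifies

Since -137 ≢ 1 mod 4, the ring of integers is ℤ[√-137] with discriminant 4·(-137) = -548.
2 divides disc(K) = -548, so 2 ramifies.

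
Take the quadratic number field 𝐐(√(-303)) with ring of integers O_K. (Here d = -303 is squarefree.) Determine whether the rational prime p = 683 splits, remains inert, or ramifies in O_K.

inert

Since -303 ≡ 1 mod 4, the ring of integers is ℤ[(1+√-303)/2] with discriminant -303.
disc(K) = -303 is not divisible by 683; 683 is unramified.
Euler's criterion: (-303)^341 mod 683 = 682. Thus (-303|683) = -1.
d is a non-residue mod p, hence 683 remains inert in O_K.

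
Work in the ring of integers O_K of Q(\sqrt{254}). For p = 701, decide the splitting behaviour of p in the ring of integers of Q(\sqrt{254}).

split

d = 254 ≡ 2 (mod 4), so O_K = ℤ[√254] and disc(K) = 4d = 1016.
701 ∤ 1016, so 701 is unramified.
Compute (254/701) via Euler: 254^((701-1)/2) mod 701 = 1, so (254/701) = 1.
(254/701) = 1, so 701 splits.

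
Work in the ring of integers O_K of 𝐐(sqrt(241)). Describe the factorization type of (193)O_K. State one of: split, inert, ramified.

split

241 mod 4 = 1, hence disc K = 241 and O_K = ℤ[(1+√241)/2].
Since gcd(193, 241) = 1 the prime 193 does not ramify.
Euler's criterion: 241^96 mod 193 = 1. Thus (241|193) = 1.
Legendre symbol 1 ⇒ 193 is split.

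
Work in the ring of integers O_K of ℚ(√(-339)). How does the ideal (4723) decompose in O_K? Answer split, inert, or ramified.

d = -339 ≡ 1 (mod 4), so O_K = ℤ[(1+√-339)/2] and disc(K) = d = -339.
4723 ∤ -339, so 4723 is unramified.
Euler's criterion: (-339)^2361 mod 4723 = 4722. Thus (-339|4723) = -1.
d is a non-residue mod p, hence 4723 remains inert in O_K.

inert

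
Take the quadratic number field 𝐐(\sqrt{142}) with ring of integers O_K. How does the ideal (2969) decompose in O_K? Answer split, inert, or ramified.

Since 142 ≢ 1 mod 4, the ring of integers is ℤ[√142] with discriminant 4·142 = 568.
Since gcd(2969, 568) = 1 the prime 2969 does not ramify.
Compute (142/2969) via Euler: 142^((2969-1)/2) mod 2969 = 1, so (142/2969) = 1.
d is a quadratic residue mod p, hence 2969 splits in O_K.

2969 splits in O_K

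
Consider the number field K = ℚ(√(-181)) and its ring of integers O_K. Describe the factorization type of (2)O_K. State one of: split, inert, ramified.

ramified — (2) = 𝔭²

-181 mod 4 = 3, hence disc K = 4·(-181) = -724 and O_K = ℤ[√-181].
Ramification test: 2 | -724. The prime 2 ramifies in K.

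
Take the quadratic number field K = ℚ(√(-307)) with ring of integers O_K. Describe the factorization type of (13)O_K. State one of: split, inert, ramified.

Since -307 ≡ 1 mod 4, the ring of integers is ℤ[(1+√-307)/2] with discriminant -307.
Since gcd(13, -307) = 1 the prime 13 does not ramify.
Legendre symbol by Euler's criterion: (-307/13) ≡ (-307)^6 ≡ 12 (mod 13), i.e. (-307/13) = -1.
Legendre symbol -1 ⇒ 13 is inert.

remains prime (inert)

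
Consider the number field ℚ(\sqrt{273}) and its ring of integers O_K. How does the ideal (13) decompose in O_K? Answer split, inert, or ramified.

ramifies in O_K

d = 273 ≡ 1 (mod 4), so O_K = ℤ[(1+√273)/2] and disc(K) = d = 273.
13 divides disc(K) = 273, so 13 ramifies.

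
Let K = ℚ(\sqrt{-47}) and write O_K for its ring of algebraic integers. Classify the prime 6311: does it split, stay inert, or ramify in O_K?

6311 remains inert

Since -47 ≡ 1 mod 4, the ring of integers is ℤ[(1+√-47)/2] with discriminant -47.
disc(K) = -47 is not divisible by 6311; 6311 is unramified.
(-47/6311) = 6264^3155 mod 6311 = 6310, giving Legendre symbol -1.
(-47/6311) = -1, so 6311 is inert.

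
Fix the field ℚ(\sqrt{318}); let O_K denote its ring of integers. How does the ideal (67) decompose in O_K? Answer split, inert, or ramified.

remains prime (inert)

318 mod 4 = 2, hence disc K = 4·318 = 1272 and O_K = ℤ[√318].
disc(K) = 1272 is not divisible by 67; 67 is unramified.
Euler's criterion: 318^33 mod 67 = 66. Thus (318|67) = -1.
Legendre symbol -1 ⇒ 67 is inert.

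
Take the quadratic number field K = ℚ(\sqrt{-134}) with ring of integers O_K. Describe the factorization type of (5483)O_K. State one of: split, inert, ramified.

-134 mod 4 = 2, hence disc K = 4·(-134) = -536 and O_K = ℤ[√-134].
Since gcd(5483, -536) = 1 the prime 5483 does not ramify.
(-134/5483) = 5349^2741 mod 5483 = 5482, giving Legendre symbol -1.
(-134/5483) = -1, so 5483 is inert.

5483 remains inert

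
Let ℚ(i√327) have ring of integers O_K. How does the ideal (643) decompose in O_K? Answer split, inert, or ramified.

Since -327 ≡ 1 mod 4, the ring of integers is ℤ[(1+√-327)/2] with discriminant -327.
643 ∤ -327, so 643 is unramified.
Euler's criterion: (-327)^321 mod 643 = 642. Thus (-327|643) = -1.
Legendre symbol -1 ⇒ 643 is inert.

inert — (643) stays prime in O_K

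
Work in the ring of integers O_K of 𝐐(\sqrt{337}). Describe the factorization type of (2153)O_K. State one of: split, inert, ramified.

p splits

Since 337 ≡ 1 mod 4, the ring of integers is ℤ[(1+√337)/2] with discriminant 337.
Since gcd(2153, 337) = 1 the prime 2153 does not ramify.
Euler's criterion: 337^1076 mod 2153 = 1. Thus (337|2153) = 1.
Legendre symbol 1 ⇒ 2153 is split.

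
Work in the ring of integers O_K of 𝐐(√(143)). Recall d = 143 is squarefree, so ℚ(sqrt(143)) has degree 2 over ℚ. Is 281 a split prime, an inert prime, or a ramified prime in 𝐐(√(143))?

d = 143 ≡ 3 (mod 4), so O_K = ℤ[√143] and disc(K) = 4d = 572.
Since gcd(281, 572) = 1 the prime 281 does not ramify.
(143/281) = 143^140 mod 281 = 1, giving Legendre symbol 1.
(143/281) = 1, so 281 splits.

split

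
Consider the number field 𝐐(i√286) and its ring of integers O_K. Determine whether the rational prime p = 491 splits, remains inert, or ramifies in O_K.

-286 mod 4 = 2, hence disc K = 4·(-286) = -1144 and O_K = ℤ[√-286].
disc(K) = -1144 is not divisible by 491; 491 is unramified.
Euler's criterion: (-286)^245 mod 491 = 1. Thus (-286|491) = 1.
d is a quadratic residue mod p, hence 491 splits in O_K.

split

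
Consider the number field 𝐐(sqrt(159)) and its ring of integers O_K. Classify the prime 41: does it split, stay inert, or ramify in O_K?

split

d = 159 ≡ 3 (mod 4), so O_K = ℤ[√159] and disc(K) = 4d = 636.
disc(K) = 636 is not divisible by 41; 41 is unramified.
Compute (159/41) via Euler: 36^((41-1)/2) mod 41 = 1, so (159/41) = 1.
(159/41) = 1, so 41 splits.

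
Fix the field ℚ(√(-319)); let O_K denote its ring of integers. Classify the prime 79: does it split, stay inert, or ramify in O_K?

79 splits in O_K

-319 mod 4 = 1, hence disc K = -319 and O_K = ℤ[(1+√-319)/2].
79 ∤ -319, so 79 is unramified.
Euler's criterion: (-319)^39 mod 79 = 1. Thus (-319|79) = 1.
Legendre symbol 1 ⇒ 79 is split.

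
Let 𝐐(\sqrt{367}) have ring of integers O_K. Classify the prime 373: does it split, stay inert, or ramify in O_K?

inert — (373) stays prime in O_K

Since 367 ≢ 1 mod 4, the ring of integers is ℤ[√367] with discriminant 4·367 = 1468.
373 ∤ 1468, so 373 is unramified.
(367/373) = 367^186 mod 373 = 372, giving Legendre symbol -1.
d is a non-residue mod p, hence 373 remains inert in O_K.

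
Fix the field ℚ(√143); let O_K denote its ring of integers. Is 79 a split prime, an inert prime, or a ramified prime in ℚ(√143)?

d = 143 ≡ 3 (mod 4), so O_K = ℤ[√143] and disc(K) = 4d = 572.
disc(K) = 572 is not divisible by 79; 79 is unramified.
Euler's criterion: 143^39 mod 79 = 1. Thus (143|79) = 1.
d is a quadratic residue mod p, hence 79 splits in O_K.

79 splits in O_K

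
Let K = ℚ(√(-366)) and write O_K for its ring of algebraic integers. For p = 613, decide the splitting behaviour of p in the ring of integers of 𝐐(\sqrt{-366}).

613 remains inert

Since -366 ≢ 1 mod 4, the ring of integers is ℤ[√-366] with discriminant 4·(-366) = -1464.
Since gcd(613, -1464) = 1 the prime 613 does not ramify.
(-366/613) = 247^306 mod 613 = 612, giving Legendre symbol -1.
d is a non-residue mod p, hence 613 remains inert in O_K.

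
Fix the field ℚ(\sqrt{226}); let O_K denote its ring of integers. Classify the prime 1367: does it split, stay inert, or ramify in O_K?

Since 226 ≢ 1 mod 4, the ring of integers is ℤ[√226] with discriminant 4·226 = 904.
disc(K) = 904 is not divisible by 1367; 1367 is unramified.
Legendre symbol by Euler's criterion: (226/1367) ≡ 226^683 ≡ 1 (mod 1367), i.e. (226/1367) = 1.
(226/1367) = 1, so 1367 splits.

1367 splits in O_K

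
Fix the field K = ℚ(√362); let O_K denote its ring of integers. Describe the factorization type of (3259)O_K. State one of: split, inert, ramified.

362 mod 4 = 2, hence disc K = 4·362 = 1448 and O_K = ℤ[√362].
disc(K) = 1448 is not divisible by 3259; 3259 is unramified.
Legendre symbol by Euler's criterion: (362/3259) ≡ 362^1629 ≡ 3258 (mod 3259), i.e. (362/3259) = -1.
d is a non-residue mod p, hence 3259 remains inert in O_K.

p is inert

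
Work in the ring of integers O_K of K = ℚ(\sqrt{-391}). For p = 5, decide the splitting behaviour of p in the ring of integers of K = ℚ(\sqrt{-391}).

d = -391 ≡ 1 (mod 4), so O_K = ℤ[(1+√-391)/2] and disc(K) = d = -391.
Since gcd(5, -391) = 1 the prime 5 does not ramify.
Legendre symbol by Euler's criterion: (-391/5) ≡ (-391)^2 ≡ 1 (mod 5), i.e. (-391/5) = 1.
d is a quadratic residue mod p, hence 5 splits in O_K.

5 splits in O_K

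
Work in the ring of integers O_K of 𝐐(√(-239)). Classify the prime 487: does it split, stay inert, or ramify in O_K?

-239 mod 4 = 1, hence disc K = -239 and O_K = ℤ[(1+√-239)/2].
disc(K) = -239 is not divisible by 487; 487 is unramified.
Legendre symbol by Euler's criterion: (-239/487) ≡ (-239)^243 ≡ 1 (mod 487), i.e. (-239/487) = 1.
(-239/487) = 1, so 487 splits.

split — (487) = 𝔭₁𝔭₂ with 𝔭₁ ≠ 𝔭₂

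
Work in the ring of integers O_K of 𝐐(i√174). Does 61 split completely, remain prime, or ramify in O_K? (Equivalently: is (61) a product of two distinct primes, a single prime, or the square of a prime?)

d = -174 ≡ 2 (mod 4), so O_K = ℤ[√-174] and disc(K) = 4d = -696.
61 ∤ -696, so 61 is unramified.
Euler's criterion: (-174)^30 mod 61 = 1. Thus (-174|61) = 1.
d is a quadratic residue mod p, hence 61 splits in O_K.

splits completely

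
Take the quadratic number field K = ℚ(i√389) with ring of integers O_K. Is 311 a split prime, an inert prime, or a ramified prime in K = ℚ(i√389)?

311 remains inert

-389 mod 4 = 3, hence disc K = 4·(-389) = -1556 and O_K = ℤ[√-389].
disc(K) = -1556 is not divisible by 311; 311 is unramified.
Legendre symbol by Euler's criterion: (-389/311) ≡ (-389)^155 ≡ 310 (mod 311), i.e. (-389/311) = -1.
d is a non-residue mod p, hence 311 remains inert in O_K.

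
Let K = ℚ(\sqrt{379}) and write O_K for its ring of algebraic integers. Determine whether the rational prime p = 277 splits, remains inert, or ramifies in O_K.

277 splits in O_K

d = 379 ≡ 3 (mod 4), so O_K = ℤ[√379] and disc(K) = 4d = 1516.
277 ∤ 1516, so 277 is unramified.
(379/277) = 102^138 mod 277 = 1, giving Legendre symbol 1.
d is a quadratic residue mod p, hence 277 splits in O_K.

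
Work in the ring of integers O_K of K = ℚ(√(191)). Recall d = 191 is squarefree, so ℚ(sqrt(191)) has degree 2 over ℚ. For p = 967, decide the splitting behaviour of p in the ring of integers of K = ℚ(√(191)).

inert — (967) stays prime in O_K

191 mod 4 = 3, hence disc K = 4·191 = 764 and O_K = ℤ[√191].
967 ∤ 764, so 967 is unramified.
Compute (191/967) via Euler: 191^((967-1)/2) mod 967 = 966, so (191/967) = -1.
Legendre symbol -1 ⇒ 967 is inert.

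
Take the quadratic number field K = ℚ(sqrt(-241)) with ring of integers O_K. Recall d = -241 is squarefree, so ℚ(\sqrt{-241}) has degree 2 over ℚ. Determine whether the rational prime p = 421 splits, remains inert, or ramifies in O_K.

p splits

Since -241 ≢ 1 mod 4, the ring of integers is ℤ[√-241] with discriminant 4·(-241) = -964.
421 ∤ -964, so 421 is unramified.
Euler's criterion: (-241)^210 mod 421 = 1. Thus (-241|421) = 1.
d is a quadratic residue mod p, hence 421 splits in O_K.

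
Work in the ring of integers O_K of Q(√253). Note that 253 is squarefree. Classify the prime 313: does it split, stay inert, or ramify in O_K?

remains prime (inert)

253 mod 4 = 1, hence disc K = 253 and O_K = ℤ[(1+√253)/2].
disc(K) = 253 is not divisible by 313; 313 is unramified.
Euler's criterion: 253^156 mod 313 = 312. Thus (253|313) = -1.
d is a non-residue mod p, hence 313 remains inert in O_K.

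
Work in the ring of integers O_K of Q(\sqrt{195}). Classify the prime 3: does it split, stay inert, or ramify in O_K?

Since 195 ≢ 1 mod 4, the ring of integers is ℤ[√195] with discriminant 4·195 = 780.
3 divides disc(K) = 780, so 3 ramifies.

ramified — (3) = 𝔭²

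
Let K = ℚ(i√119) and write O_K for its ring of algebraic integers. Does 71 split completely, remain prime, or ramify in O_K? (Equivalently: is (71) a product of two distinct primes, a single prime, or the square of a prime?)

inert

d = -119 ≡ 1 (mod 4), so O_K = ℤ[(1+√-119)/2] and disc(K) = d = -119.
disc(K) = -119 is not divisible by 71; 71 is unramified.
Legendre symbol by Euler's criterion: (-119/71) ≡ (-119)^35 ≡ 70 (mod 71), i.e. (-119/71) = -1.
(-119/71) = -1, so 71 is inert.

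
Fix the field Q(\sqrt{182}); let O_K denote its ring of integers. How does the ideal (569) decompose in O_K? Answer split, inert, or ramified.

splits completely

182 mod 4 = 2, hence disc K = 4·182 = 728 and O_K = ℤ[√182].
569 ∤ 728, so 569 is unramified.
Compute (182/569) via Euler: 182^((569-1)/2) mod 569 = 1, so (182/569) = 1.
Legendre symbol 1 ⇒ 569 is split.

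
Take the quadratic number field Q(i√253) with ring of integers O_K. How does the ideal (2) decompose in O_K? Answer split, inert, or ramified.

-253 mod 4 = 3, hence disc K = 4·(-253) = -1012 and O_K = ℤ[√-253].
2 divides disc(K) = -1012, so 2 ramifies.

ramifies in O_K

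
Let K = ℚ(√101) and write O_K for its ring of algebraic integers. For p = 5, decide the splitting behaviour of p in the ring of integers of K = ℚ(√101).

Since 101 ≡ 1 mod 4, the ring of integers is ℤ[(1+√101)/2] with discriminant 101.
Since gcd(5, 101) = 1 the prime 5 does not ramify.
Euler's criterion: 101^2 mod 5 = 1. Thus (101|5) = 1.
Legendre symbol 1 ⇒ 5 is split.

5 splits in O_K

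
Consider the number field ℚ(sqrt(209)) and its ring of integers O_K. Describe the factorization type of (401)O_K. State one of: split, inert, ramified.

d = 209 ≡ 1 (mod 4), so O_K = ℤ[(1+√209)/2] and disc(K) = d = 209.
Since gcd(401, 209) = 1 the prime 401 does not ramify.
Compute (209/401) via Euler: 209^((401-1)/2) mod 401 = 400, so (209/401) = -1.
Legendre symbol -1 ⇒ 401 is inert.

401 remains inert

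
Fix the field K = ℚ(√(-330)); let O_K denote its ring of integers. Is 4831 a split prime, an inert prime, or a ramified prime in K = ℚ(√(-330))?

split

d = -330 ≡ 2 (mod 4), so O_K = ℤ[√-330] and disc(K) = 4d = -1320.
4831 ∤ -1320, so 4831 is unramified.
Compute (-330/4831) via Euler: 4501^((4831-1)/2) mod 4831 = 1, so (-330/4831) = 1.
d is a quadratic residue mod p, hence 4831 splits in O_K.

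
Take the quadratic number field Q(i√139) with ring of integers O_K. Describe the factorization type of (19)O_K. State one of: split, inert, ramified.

-139 mod 4 = 1, hence disc K = -139 and O_K = ℤ[(1+√-139)/2].
disc(K) = -139 is not divisible by 19; 19 is unramified.
Euler's criterion: (-139)^9 mod 19 = 18. Thus (-139|19) = -1.
Legendre symbol -1 ⇒ 19 is inert.

inert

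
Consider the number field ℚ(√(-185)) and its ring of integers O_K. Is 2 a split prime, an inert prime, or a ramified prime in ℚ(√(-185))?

p ramifies

Since -185 ≢ 1 mod 4, the ring of integers is ℤ[√-185] with discriminant 4·(-185) = -740.
disc(K) = -740 = 2·(-370), so p = 2 is ramified.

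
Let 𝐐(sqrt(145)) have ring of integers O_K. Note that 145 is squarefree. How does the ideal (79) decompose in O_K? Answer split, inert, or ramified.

p is inert

d = 145 ≡ 1 (mod 4), so O_K = ℤ[(1+√145)/2] and disc(K) = d = 145.
79 ∤ 145, so 79 is unramified.
Euler's criterion: 145^39 mod 79 = 78. Thus (145|79) = -1.
d is a non-residue mod p, hence 79 remains inert in O_K.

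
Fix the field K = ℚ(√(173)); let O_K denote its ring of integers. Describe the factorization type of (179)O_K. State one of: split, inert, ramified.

Since 173 ≡ 1 mod 4, the ring of integers is ℤ[(1+√173)/2] with discriminant 173.
179 ∤ 173, so 179 is unramified.
Legendre symbol by Euler's criterion: (173/179) ≡ 173^89 ≡ 1 (mod 179), i.e. (173/179) = 1.
Legendre symbol 1 ⇒ 179 is split.

split — (179) = 𝔭₁𝔭₂ with 𝔭₁ ≠ 𝔭₂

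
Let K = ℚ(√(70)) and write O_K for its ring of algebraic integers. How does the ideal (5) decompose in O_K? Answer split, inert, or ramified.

ramifies in O_K

d = 70 ≡ 2 (mod 4), so O_K = ℤ[√70] and disc(K) = 4d = 280.
disc(K) = 280 = 5·56, so p = 5 is ramified.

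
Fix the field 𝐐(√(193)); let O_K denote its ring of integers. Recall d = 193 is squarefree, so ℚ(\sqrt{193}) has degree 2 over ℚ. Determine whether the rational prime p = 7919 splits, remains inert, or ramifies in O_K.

split

193 mod 4 = 1, hence disc K = 193 and O_K = ℤ[(1+√193)/2].
disc(K) = 193 is not divisible by 7919; 7919 is unramified.
(193/7919) = 193^3959 mod 7919 = 1, giving Legendre symbol 1.
(193/7919) = 1, so 7919 splits.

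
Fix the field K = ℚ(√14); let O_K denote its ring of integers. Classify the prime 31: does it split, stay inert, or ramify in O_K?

p splits

d = 14 ≡ 2 (mod 4), so O_K = ℤ[√14] and disc(K) = 4d = 56.
31 ∤ 56, so 31 is unramified.
Legendre symbol by Euler's criterion: (14/31) ≡ 14^15 ≡ 1 (mod 31), i.e. (14/31) = 1.
Legendre symbol 1 ⇒ 31 is split.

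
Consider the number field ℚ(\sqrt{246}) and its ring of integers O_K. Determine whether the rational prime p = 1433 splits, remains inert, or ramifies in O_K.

246 mod 4 = 2, hence disc K = 4·246 = 984 and O_K = ℤ[√246].
Since gcd(1433, 984) = 1 the prime 1433 does not ramify.
Euler's criterion: 246^716 mod 1433 = 1432. Thus (246|1433) = -1.
d is a non-residue mod p, hence 1433 remains inert in O_K.

remains prime (inert)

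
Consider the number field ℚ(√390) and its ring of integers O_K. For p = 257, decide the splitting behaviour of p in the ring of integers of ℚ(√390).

split

390 mod 4 = 2, hence disc K = 4·390 = 1560 and O_K = ℤ[√390].
disc(K) = 1560 is not divisible by 257; 257 is unramified.
Compute (390/257) via Euler: 133^((257-1)/2) mod 257 = 1, so (390/257) = 1.
(390/257) = 1, so 257 splits.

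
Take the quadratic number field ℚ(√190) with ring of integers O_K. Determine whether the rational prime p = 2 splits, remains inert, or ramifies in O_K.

d = 190 ≡ 2 (mod 4), so O_K = ℤ[√190] and disc(K) = 4d = 760.
Ramification test: 2 | 760. The prime 2 ramifies in K.

ramified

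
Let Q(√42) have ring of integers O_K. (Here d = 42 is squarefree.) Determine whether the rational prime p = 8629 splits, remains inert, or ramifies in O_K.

8629 splits in O_K

Since 42 ≢ 1 mod 4, the ring of integers is ℤ[√42] with discriminant 4·42 = 168.
disc(K) = 168 is not divisible by 8629; 8629 is unramified.
(42/8629) = 42^4314 mod 8629 = 1, giving Legendre symbol 1.
d is a quadratic residue mod p, hence 8629 splits in O_K.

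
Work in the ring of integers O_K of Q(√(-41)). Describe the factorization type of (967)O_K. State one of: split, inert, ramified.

splits completely

-41 mod 4 = 3, hence disc K = 4·(-41) = -164 and O_K = ℤ[√-41].
Since gcd(967, -164) = 1 the prime 967 does not ramify.
Euler's criterion: (-41)^483 mod 967 = 1. Thus (-41|967) = 1.
(-41/967) = 1, so 967 splits.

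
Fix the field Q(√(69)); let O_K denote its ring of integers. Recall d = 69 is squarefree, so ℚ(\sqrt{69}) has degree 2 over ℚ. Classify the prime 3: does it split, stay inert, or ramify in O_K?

d = 69 ≡ 1 (mod 4), so O_K = ℤ[(1+√69)/2] and disc(K) = d = 69.
disc(K) = 69 = 3·23, so p = 3 is ramified.

ramified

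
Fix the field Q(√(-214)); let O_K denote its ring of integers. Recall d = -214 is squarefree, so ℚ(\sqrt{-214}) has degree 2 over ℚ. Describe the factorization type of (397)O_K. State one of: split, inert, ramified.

p is inert

Since -214 ≢ 1 mod 4, the ring of integers is ℤ[√-214] with discriminant 4·(-214) = -856.
Since gcd(397, -856) = 1 the prime 397 does not ramify.
(-214/397) = 183^198 mod 397 = 396, giving Legendre symbol -1.
Legendre symbol -1 ⇒ 397 is inert.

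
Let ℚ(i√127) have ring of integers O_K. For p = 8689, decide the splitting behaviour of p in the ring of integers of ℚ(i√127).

Since -127 ≡ 1 mod 4, the ring of integers is ℤ[(1+√-127)/2] with discriminant -127.
8689 ∤ -127, so 8689 is unramified.
Legendre symbol by Euler's criterion: (-127/8689) ≡ (-127)^4344 ≡ 8688 (mod 8689), i.e. (-127/8689) = -1.
(-127/8689) = -1, so 8689 is inert.

remains prime (inert)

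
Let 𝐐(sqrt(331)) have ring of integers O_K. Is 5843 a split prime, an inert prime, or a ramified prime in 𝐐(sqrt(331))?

d = 331 ≡ 3 (mod 4), so O_K = ℤ[√331] and disc(K) = 4d = 1324.
disc(K) = 1324 is not divisible by 5843; 5843 is unramified.
Legendre symbol by Euler's criterion: (331/5843) ≡ 331^2921 ≡ 5842 (mod 5843), i.e. (331/5843) = -1.
(331/5843) = -1, so 5843 is inert.

inert — (5843) stays prime in O_K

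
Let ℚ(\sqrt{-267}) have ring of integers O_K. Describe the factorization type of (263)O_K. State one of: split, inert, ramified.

-267 mod 4 = 1, hence disc K = -267 and O_K = ℤ[(1+√-267)/2].
disc(K) = -267 is not divisible by 263; 263 is unramified.
Euler's criterion: (-267)^131 mod 263 = 262. Thus (-267|263) = -1.
Legendre symbol -1 ⇒ 263 is inert.

remains prime (inert)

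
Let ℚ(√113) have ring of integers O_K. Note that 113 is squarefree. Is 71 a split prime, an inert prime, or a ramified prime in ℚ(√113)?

71 remains inert

113 mod 4 = 1, hence disc K = 113 and O_K = ℤ[(1+√113)/2].
disc(K) = 113 is not divisible by 71; 71 is unramified.
Compute (113/71) via Euler: 42^((71-1)/2) mod 71 = 70, so (113/71) = -1.
Legendre symbol -1 ⇒ 71 is inert.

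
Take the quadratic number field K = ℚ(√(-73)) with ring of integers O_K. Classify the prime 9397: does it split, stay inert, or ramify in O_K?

remains prime (inert)

-73 mod 4 = 3, hence disc K = 4·(-73) = -292 and O_K = ℤ[√-73].
disc(K) = -292 is not divisible by 9397; 9397 is unramified.
Euler's criterion: (-73)^4698 mod 9397 = 9396. Thus (-73|9397) = -1.
(-73/9397) = -1, so 9397 is inert.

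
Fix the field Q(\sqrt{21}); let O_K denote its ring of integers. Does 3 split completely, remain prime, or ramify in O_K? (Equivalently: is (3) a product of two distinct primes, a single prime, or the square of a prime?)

ramifies in O_K

Since 21 ≡ 1 mod 4, the ring of integers is ℤ[(1+√21)/2] with discriminant 21.
disc(K) = 21 = 3·7, so p = 3 is ramified.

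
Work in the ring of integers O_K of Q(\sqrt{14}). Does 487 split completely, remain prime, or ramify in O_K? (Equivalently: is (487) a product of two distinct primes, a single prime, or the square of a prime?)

p is inert

d = 14 ≡ 2 (mod 4), so O_K = ℤ[√14] and disc(K) = 4d = 56.
disc(K) = 56 is not divisible by 487; 487 is unramified.
Legendre symbol by Euler's criterion: (14/487) ≡ 14^243 ≡ 486 (mod 487), i.e. (14/487) = -1.
(14/487) = -1, so 487 is inert.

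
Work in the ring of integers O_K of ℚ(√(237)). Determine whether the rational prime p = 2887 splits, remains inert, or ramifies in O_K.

p is inert

d = 237 ≡ 1 (mod 4), so O_K = ℤ[(1+√237)/2] and disc(K) = d = 237.
2887 ∤ 237, so 2887 is unramified.
Euler's criterion: 237^1443 mod 2887 = 2886. Thus (237|2887) = -1.
Legendre symbol -1 ⇒ 2887 is inert.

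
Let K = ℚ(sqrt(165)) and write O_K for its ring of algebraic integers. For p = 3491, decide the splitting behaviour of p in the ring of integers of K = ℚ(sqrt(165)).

165 mod 4 = 1, hence disc K = 165 and O_K = ℤ[(1+√165)/2].
Since gcd(3491, 165) = 1 the prime 3491 does not ramify.
Euler's criterion: 165^1745 mod 3491 = 3490. Thus (165|3491) = -1.
d is a non-residue mod p, hence 3491 remains inert in O_K.

p is inert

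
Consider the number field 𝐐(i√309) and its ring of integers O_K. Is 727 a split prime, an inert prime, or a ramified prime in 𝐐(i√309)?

split — (727) = 𝔭₁𝔭₂ with 𝔭₁ ≠ 𝔭₂

-309 mod 4 = 3, hence disc K = 4·(-309) = -1236 and O_K = ℤ[√-309].
727 ∤ -1236, so 727 is unramified.
(-309/727) = 418^363 mod 727 = 1, giving Legendre symbol 1.
d is a quadratic residue mod p, hence 727 splits in O_K.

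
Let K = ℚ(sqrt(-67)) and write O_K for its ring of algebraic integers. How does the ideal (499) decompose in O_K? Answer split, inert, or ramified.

d = -67 ≡ 1 (mod 4), so O_K = ℤ[(1+√-67)/2] and disc(K) = d = -67.
499 ∤ -67, so 499 is unramified.
Euler's criterion: (-67)^249 mod 499 = 498. Thus (-67|499) = -1.
d is a non-residue mod p, hence 499 remains inert in O_K.

inert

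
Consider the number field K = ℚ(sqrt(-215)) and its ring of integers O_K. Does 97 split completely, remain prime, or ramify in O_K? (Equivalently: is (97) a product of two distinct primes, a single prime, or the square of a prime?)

d = -215 ≡ 1 (mod 4), so O_K = ℤ[(1+√-215)/2] and disc(K) = d = -215.
disc(K) = -215 is not divisible by 97; 97 is unramified.
Legendre symbol by Euler's criterion: (-215/97) ≡ (-215)^48 ≡ 96 (mod 97), i.e. (-215/97) = -1.
Legendre symbol -1 ⇒ 97 is inert.

remains prime (inert)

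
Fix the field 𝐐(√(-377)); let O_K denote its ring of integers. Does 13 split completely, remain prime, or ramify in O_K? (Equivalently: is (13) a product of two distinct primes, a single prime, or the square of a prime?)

ramifies in O_K

-377 mod 4 = 3, hence disc K = 4·(-377) = -1508 and O_K = ℤ[√-377].
13 divides disc(K) = -1508, so 13 ramifies.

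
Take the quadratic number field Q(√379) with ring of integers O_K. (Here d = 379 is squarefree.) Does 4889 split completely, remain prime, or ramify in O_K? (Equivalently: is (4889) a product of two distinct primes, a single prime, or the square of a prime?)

split

379 mod 4 = 3, hence disc K = 4·379 = 1516 and O_K = ℤ[√379].
Since gcd(4889, 1516) = 1 the prime 4889 does not ramify.
Compute (379/4889) via Euler: 379^((4889-1)/2) mod 4889 = 1, so (379/4889) = 1.
d is a quadratic residue mod p, hence 4889 splits in O_K.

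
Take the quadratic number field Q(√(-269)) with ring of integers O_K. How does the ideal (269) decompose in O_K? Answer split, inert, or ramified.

p ramifies

d = -269 ≡ 3 (mod 4), so O_K = ℤ[√-269] and disc(K) = 4d = -1076.
Ramification test: 269 | -1076. The prime 269 ramifies in K.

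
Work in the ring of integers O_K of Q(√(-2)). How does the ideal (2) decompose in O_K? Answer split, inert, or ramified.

p ramifies

-2 mod 4 = 2, hence disc K = 4·(-2) = -8 and O_K = ℤ[√-2].
2 divides disc(K) = -8, so 2 ramifies.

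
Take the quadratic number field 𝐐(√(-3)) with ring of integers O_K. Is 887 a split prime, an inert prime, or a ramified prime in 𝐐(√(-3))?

inert — (887) stays prime in O_K

-3 mod 4 = 1, hence disc K = -3 and O_K = ℤ[(1+√-3)/2].
887 ∤ -3, so 887 is unramified.
Euler's criterion: (-3)^443 mod 887 = 886. Thus (-3|887) = -1.
Legendre symbol -1 ⇒ 887 is inert.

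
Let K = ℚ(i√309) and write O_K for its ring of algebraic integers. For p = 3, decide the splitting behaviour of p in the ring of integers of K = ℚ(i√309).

d = -309 ≡ 3 (mod 4), so O_K = ℤ[√-309] and disc(K) = 4d = -1236.
disc(K) = -1236 = 3·(-412), so p = 3 is ramified.

ramified — (3) = 𝔭²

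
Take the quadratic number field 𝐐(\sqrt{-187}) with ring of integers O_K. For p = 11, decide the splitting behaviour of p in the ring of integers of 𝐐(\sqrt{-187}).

-187 mod 4 = 1, hence disc K = -187 and O_K = ℤ[(1+√-187)/2].
11 divides disc(K) = -187, so 11 ramifies.

ramifies in O_K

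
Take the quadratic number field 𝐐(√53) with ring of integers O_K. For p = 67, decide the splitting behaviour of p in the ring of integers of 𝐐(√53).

53 mod 4 = 1, hence disc K = 53 and O_K = ℤ[(1+√53)/2].
Since gcd(67, 53) = 1 the prime 67 does not ramify.
(53/67) = 53^33 mod 67 = 66, giving Legendre symbol -1.
(53/67) = -1, so 67 is inert.

remains prime (inert)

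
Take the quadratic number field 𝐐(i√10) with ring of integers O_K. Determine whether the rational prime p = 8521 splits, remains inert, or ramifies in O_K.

d = -10 ≡ 2 (mod 4), so O_K = ℤ[√-10] and disc(K) = 4d = -40.
Since gcd(8521, -40) = 1 the prime 8521 does not ramify.
(-10/8521) = 8511^4260 mod 8521 = 1, giving Legendre symbol 1.
Legendre symbol 1 ⇒ 8521 is split.

split — (8521) = 𝔭₁𝔭₂ with 𝔭₁ ≠ 𝔭₂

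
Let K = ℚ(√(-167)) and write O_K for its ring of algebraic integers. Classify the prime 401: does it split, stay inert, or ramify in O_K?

Since -167 ≡ 1 mod 4, the ring of integers is ℤ[(1+√-167)/2] with discriminant -167.
Since gcd(401, -167) = 1 the prime 401 does not ramify.
Legendre symbol by Euler's criterion: (-167/401) ≡ (-167)^200 ≡ 400 (mod 401), i.e. (-167/401) = -1.
Legendre symbol -1 ⇒ 401 is inert.

inert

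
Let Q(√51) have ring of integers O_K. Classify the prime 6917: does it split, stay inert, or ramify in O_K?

Since 51 ≢ 1 mod 4, the ring of integers is ℤ[√51] with discriminant 4·51 = 204.
6917 ∤ 204, so 6917 is unramified.
Compute (51/6917) via Euler: 51^((6917-1)/2) mod 6917 = 6916, so (51/6917) = -1.
(51/6917) = -1, so 6917 is inert.

inert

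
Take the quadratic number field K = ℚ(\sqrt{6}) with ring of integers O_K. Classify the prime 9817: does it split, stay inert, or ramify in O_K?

splits completely

6 mod 4 = 2, hence disc K = 4·6 = 24 and O_K = ℤ[√6].
Since gcd(9817, 24) = 1 the prime 9817 does not ramify.
Euler's criterion: 6^4908 mod 9817 = 1. Thus (6|9817) = 1.
Legendre symbol 1 ⇒ 9817 is split.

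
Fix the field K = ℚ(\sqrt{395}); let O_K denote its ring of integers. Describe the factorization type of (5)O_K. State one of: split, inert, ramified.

ramifies in O_K

Since 395 ≢ 1 mod 4, the ring of integers is ℤ[√395] with discriminant 4·395 = 1580.
Ramification test: 5 | 1580. The prime 5 ramifies in K.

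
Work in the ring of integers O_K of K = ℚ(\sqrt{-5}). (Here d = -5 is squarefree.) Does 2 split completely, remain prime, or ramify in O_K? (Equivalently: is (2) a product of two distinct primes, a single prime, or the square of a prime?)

2 is ramified

Since -5 ≢ 1 mod 4, the ring of integers is ℤ[√-5] with discriminant 4·(-5) = -20.
disc(K) = -20 = 2·(-10), so p = 2 is ramified.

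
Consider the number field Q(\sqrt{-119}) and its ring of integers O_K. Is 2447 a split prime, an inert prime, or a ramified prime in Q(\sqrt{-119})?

Since -119 ≡ 1 mod 4, the ring of integers is ℤ[(1+√-119)/2] with discriminant -119.
disc(K) = -119 is not divisible by 2447; 2447 is unramified.
(-119/2447) = 2328^1223 mod 2447 = 1, giving Legendre symbol 1.
Legendre symbol 1 ⇒ 2447 is split.

split — (2447) = 𝔭₁𝔭₂ with 𝔭₁ ≠ 𝔭₂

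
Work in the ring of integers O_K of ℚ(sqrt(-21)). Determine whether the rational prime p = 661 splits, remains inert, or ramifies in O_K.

d = -21 ≡ 3 (mod 4), so O_K = ℤ[√-21] and disc(K) = 4d = -84.
disc(K) = -84 is not divisible by 661; 661 is unramified.
(-21/661) = 640^330 mod 661 = 660, giving Legendre symbol -1.
(-21/661) = -1, so 661 is inert.

inert — (661) stays prime in O_K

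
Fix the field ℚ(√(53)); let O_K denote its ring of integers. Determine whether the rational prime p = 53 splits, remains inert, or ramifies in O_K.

ramified

Since 53 ≡ 1 mod 4, the ring of integers is ℤ[(1+√53)/2] with discriminant 53.
disc(K) = 53 = 53·1, so p = 53 is ramified.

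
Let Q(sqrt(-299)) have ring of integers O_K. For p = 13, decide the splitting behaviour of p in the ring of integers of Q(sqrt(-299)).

p ramifies

d = -299 ≡ 1 (mod 4), so O_K = ℤ[(1+√-299)/2] and disc(K) = d = -299.
disc(K) = -299 = 13·(-23), so p = 13 is ramified.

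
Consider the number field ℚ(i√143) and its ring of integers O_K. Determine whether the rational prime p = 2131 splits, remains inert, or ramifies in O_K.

2131 remains inert

-143 mod 4 = 1, hence disc K = -143 and O_K = ℤ[(1+√-143)/2].
Since gcd(2131, -143) = 1 the prime 2131 does not ramify.
Compute (-143/2131) via Euler: 1988^((2131-1)/2) mod 2131 = 2130, so (-143/2131) = -1.
Legendre symbol -1 ⇒ 2131 is inert.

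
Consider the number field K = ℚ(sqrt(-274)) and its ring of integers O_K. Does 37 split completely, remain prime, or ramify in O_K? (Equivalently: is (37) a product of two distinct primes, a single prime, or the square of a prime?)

d = -274 ≡ 2 (mod 4), so O_K = ℤ[√-274] and disc(K) = 4d = -1096.
Since gcd(37, -1096) = 1 the prime 37 does not ramify.
Euler's criterion: (-274)^18 mod 37 = 36. Thus (-274|37) = -1.
d is a non-residue mod p, hence 37 remains inert in O_K.

remains prime (inert)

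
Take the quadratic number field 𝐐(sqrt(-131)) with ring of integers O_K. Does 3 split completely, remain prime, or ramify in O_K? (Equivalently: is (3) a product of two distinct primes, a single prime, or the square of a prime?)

p splits

-131 mod 4 = 1, hence disc K = -131 and O_K = ℤ[(1+√-131)/2].
disc(K) = -131 is not divisible by 3; 3 is unramified.
Legendre symbol by Euler's criterion: (-131/3) ≡ (-131)^1 ≡ 1 (mod 3), i.e. (-131/3) = 1.
d is a quadratic residue mod p, hence 3 splits in O_K.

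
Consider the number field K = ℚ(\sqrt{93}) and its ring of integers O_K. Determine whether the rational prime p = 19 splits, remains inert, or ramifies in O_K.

19 splits in O_K

93 mod 4 = 1, hence disc K = 93 and O_K = ℤ[(1+√93)/2].
19 ∤ 93, so 19 is unramified.
(93/19) = 17^9 mod 19 = 1, giving Legendre symbol 1.
(93/19) = 1, so 19 splits.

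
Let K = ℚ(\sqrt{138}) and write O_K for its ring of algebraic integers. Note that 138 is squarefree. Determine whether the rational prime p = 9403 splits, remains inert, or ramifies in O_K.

p splits

138 mod 4 = 2, hence disc K = 4·138 = 552 and O_K = ℤ[√138].
9403 ∤ 552, so 9403 is unramified.
Euler's criterion: 138^4701 mod 9403 = 1. Thus (138|9403) = 1.
d is a quadratic residue mod p, hence 9403 splits in O_K.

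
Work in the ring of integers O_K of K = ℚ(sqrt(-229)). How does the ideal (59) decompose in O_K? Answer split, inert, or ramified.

59 splits in O_K

d = -229 ≡ 3 (mod 4), so O_K = ℤ[√-229] and disc(K) = 4d = -916.
59 ∤ -916, so 59 is unramified.
(-229/59) = 7^29 mod 59 = 1, giving Legendre symbol 1.
Legendre symbol 1 ⇒ 59 is split.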